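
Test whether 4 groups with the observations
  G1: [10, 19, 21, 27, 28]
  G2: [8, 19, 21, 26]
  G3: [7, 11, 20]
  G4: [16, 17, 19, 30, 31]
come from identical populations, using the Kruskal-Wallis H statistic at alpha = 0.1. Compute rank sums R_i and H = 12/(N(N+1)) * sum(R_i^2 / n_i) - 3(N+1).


Step 1: Combine all N = 17 observations and assign midranks.
sorted (value, group, rank): (7,G3,1), (8,G2,2), (10,G1,3), (11,G3,4), (16,G4,5), (17,G4,6), (19,G1,8), (19,G2,8), (19,G4,8), (20,G3,10), (21,G1,11.5), (21,G2,11.5), (26,G2,13), (27,G1,14), (28,G1,15), (30,G4,16), (31,G4,17)
Step 2: Sum ranks within each group.
R_1 = 51.5 (n_1 = 5)
R_2 = 34.5 (n_2 = 4)
R_3 = 15 (n_3 = 3)
R_4 = 52 (n_4 = 5)
Step 3: H = 12/(N(N+1)) * sum(R_i^2/n_i) - 3(N+1)
     = 12/(17*18) * (51.5^2/5 + 34.5^2/4 + 15^2/3 + 52^2/5) - 3*18
     = 0.039216 * 1443.81 - 54
     = 2.620098.
Step 4: Ties present; correction factor C = 1 - 30/(17^3 - 17) = 0.993873. Corrected H = 2.620098 / 0.993873 = 2.636252.
Step 5: Under H0, H ~ chi^2(3); p-value = 0.451170.
Step 6: alpha = 0.1. fail to reject H0.

H = 2.6363, df = 3, p = 0.451170, fail to reject H0.


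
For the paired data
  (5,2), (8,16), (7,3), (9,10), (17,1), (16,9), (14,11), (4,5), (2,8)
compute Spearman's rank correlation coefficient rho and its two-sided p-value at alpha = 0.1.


Step 1: Rank x and y separately (midranks; no ties here).
rank(x): 5->3, 8->5, 7->4, 9->6, 17->9, 16->8, 14->7, 4->2, 2->1
rank(y): 2->2, 16->9, 3->3, 10->7, 1->1, 9->6, 11->8, 5->4, 8->5
Step 2: d_i = R_x(i) - R_y(i); compute d_i^2.
  (3-2)^2=1, (5-9)^2=16, (4-3)^2=1, (6-7)^2=1, (9-1)^2=64, (8-6)^2=4, (7-8)^2=1, (2-4)^2=4, (1-5)^2=16
sum(d^2) = 108.
Step 3: rho = 1 - 6*108 / (9*(9^2 - 1)) = 1 - 648/720 = 0.100000.
Step 4: Under H0, t = rho * sqrt((n-2)/(1-rho^2)) = 0.2659 ~ t(7).
Step 5: Two-sided p-value from the t-distribution with 7 df = 0.797972.
Step 6: alpha = 0.1. fail to reject H0.

rho = 0.1000, p = 0.797972, fail to reject H0 at alpha = 0.1.


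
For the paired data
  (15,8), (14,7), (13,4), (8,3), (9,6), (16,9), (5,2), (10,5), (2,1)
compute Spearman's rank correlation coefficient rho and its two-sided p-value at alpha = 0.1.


Step 1: Rank x and y separately (midranks; no ties here).
rank(x): 15->8, 14->7, 13->6, 8->3, 9->4, 16->9, 5->2, 10->5, 2->1
rank(y): 8->8, 7->7, 4->4, 3->3, 6->6, 9->9, 2->2, 5->5, 1->1
Step 2: d_i = R_x(i) - R_y(i); compute d_i^2.
  (8-8)^2=0, (7-7)^2=0, (6-4)^2=4, (3-3)^2=0, (4-6)^2=4, (9-9)^2=0, (2-2)^2=0, (5-5)^2=0, (1-1)^2=0
sum(d^2) = 8.
Step 3: rho = 1 - 6*8 / (9*(9^2 - 1)) = 1 - 48/720 = 0.933333.
Step 4: Under H0, t = rho * sqrt((n-2)/(1-rho^2)) = 6.8783 ~ t(7).
Step 5: Two-sided p-value from the t-distribution with 7 df = 0.000236.
Step 6: alpha = 0.1. reject H0.

rho = 0.9333, p = 0.000236, reject H0 at alpha = 0.1.


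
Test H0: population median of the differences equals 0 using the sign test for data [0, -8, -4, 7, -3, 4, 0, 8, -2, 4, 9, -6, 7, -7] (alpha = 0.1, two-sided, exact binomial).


Step 1: Discard zero differences. Original n = 14; n_eff = number of nonzero differences = 12.
Nonzero differences (with sign): -8, -4, +7, -3, +4, +8, -2, +4, +9, -6, +7, -7
Step 2: Count signs: positive = 6, negative = 6.
Step 3: Under H0: P(positive) = 0.5, so the number of positives S ~ Bin(12, 0.5).
Step 4: Two-sided exact p-value = sum of Bin(12,0.5) probabilities at or below the observed probability = 1.000000.
Step 5: alpha = 0.1. fail to reject H0.

n_eff = 12, pos = 6, neg = 6, p = 1.000000, fail to reject H0.


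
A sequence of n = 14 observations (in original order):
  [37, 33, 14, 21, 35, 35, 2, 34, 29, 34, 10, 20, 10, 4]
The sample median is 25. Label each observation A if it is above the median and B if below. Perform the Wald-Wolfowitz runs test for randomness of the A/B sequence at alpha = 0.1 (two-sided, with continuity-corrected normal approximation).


Step 1: Compute median = 25; label A = above, B = below.
Labels in order: AABBAABAAABBBB  (n_A = 7, n_B = 7)
Step 2: Count runs R = 6.
Step 3: Under H0 (random ordering), E[R] = 2*n_A*n_B/(n_A+n_B) + 1 = 2*7*7/14 + 1 = 8.0000.
        Var[R] = 2*n_A*n_B*(2*n_A*n_B - n_A - n_B) / ((n_A+n_B)^2 * (n_A+n_B-1)) = 8232/2548 = 3.2308.
        SD[R] = 1.7974.
Step 4: Continuity-corrected z = (R + 0.5 - E[R]) / SD[R] = (6 + 0.5 - 8.0000) / 1.7974 = -0.8345.
Step 5: Two-sided p-value via normal approximation = 2*(1 - Phi(|z|)) = 0.403986.
Step 6: alpha = 0.1. fail to reject H0.

R = 6, z = -0.8345, p = 0.403986, fail to reject H0.


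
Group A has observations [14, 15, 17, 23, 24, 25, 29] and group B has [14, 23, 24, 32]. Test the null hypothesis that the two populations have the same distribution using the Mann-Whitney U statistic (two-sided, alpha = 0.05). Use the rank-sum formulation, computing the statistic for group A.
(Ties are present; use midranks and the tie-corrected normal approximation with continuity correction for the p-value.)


Step 1: Combine and sort all 11 observations; assign midranks.
sorted (value, group): (14,X), (14,Y), (15,X), (17,X), (23,X), (23,Y), (24,X), (24,Y), (25,X), (29,X), (32,Y)
ranks: 14->1.5, 14->1.5, 15->3, 17->4, 23->5.5, 23->5.5, 24->7.5, 24->7.5, 25->9, 29->10, 32->11
Step 2: Rank sum for X: R1 = 1.5 + 3 + 4 + 5.5 + 7.5 + 9 + 10 = 40.5.
Step 3: U_X = R1 - n1(n1+1)/2 = 40.5 - 7*8/2 = 40.5 - 28 = 12.5.
       U_Y = n1*n2 - U_X = 28 - 12.5 = 15.5.
Step 4: Ties are present, so use the tie-corrected normal approximation (with continuity correction) for the p-value.
Step 5: p-value = 0.849087; compare to alpha = 0.05. fail to reject H0.

U_X = 12.5, p = 0.849087, fail to reject H0 at alpha = 0.05.


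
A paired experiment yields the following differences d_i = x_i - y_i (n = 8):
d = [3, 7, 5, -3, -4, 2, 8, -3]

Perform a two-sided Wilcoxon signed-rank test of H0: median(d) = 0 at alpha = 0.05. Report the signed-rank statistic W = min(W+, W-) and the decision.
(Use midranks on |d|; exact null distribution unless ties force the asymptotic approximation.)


Step 1: Drop any zero differences (none here) and take |d_i|.
|d| = [3, 7, 5, 3, 4, 2, 8, 3]
Step 2: Midrank |d_i| (ties get averaged ranks).
ranks: |3|->3, |7|->7, |5|->6, |3|->3, |4|->5, |2|->1, |8|->8, |3|->3
Step 3: Attach original signs; sum ranks with positive sign and with negative sign.
W+ = 3 + 7 + 6 + 1 + 8 = 25
W- = 3 + 5 + 3 = 11
(Check: W+ + W- = 36 should equal n(n+1)/2 = 36.)
Step 4: Test statistic W = min(W+, W-) = 11.
Step 5: Ties in |d|, so use the tie-corrected normal approximation.
        E[W] = n(n+1)/4 = 8*9/4 = 18.
        Tie groups: |d|=3 (t=3); sum(t^3 - t) = 24.
        Var[W] = n(n+1)(2n+1)/24 - sum(t^3-t)/48 = 1224/24 - 24/48 = 50.5.
        z = (W - E[W]) / sqrt(Var[W]) = (11 - 18) / 7.1063 = -0.9850.
        Two-sided p = 2*Phi(z) = 0.324606.
Step 6: alpha = 0.05. fail to reject H0.

W+ = 25, W- = 11, W = min = 11, p = 0.324606, fail to reject H0.


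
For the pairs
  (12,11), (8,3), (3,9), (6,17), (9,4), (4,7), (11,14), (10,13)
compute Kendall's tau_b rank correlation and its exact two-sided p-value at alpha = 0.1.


Step 1: Enumerate the 28 unordered pairs (i,j) with i<j and classify each by sign(x_j-x_i) * sign(y_j-y_i).
  (1,2):dx=-4,dy=-8->C; (1,3):dx=-9,dy=-2->C; (1,4):dx=-6,dy=+6->D; (1,5):dx=-3,dy=-7->C
  (1,6):dx=-8,dy=-4->C; (1,7):dx=-1,dy=+3->D; (1,8):dx=-2,dy=+2->D; (2,3):dx=-5,dy=+6->D
  (2,4):dx=-2,dy=+14->D; (2,5):dx=+1,dy=+1->C; (2,6):dx=-4,dy=+4->D; (2,7):dx=+3,dy=+11->C
  (2,8):dx=+2,dy=+10->C; (3,4):dx=+3,dy=+8->C; (3,5):dx=+6,dy=-5->D; (3,6):dx=+1,dy=-2->D
  (3,7):dx=+8,dy=+5->C; (3,8):dx=+7,dy=+4->C; (4,5):dx=+3,dy=-13->D; (4,6):dx=-2,dy=-10->C
  (4,7):dx=+5,dy=-3->D; (4,8):dx=+4,dy=-4->D; (5,6):dx=-5,dy=+3->D; (5,7):dx=+2,dy=+10->C
  (5,8):dx=+1,dy=+9->C; (6,7):dx=+7,dy=+7->C; (6,8):dx=+6,dy=+6->C; (7,8):dx=-1,dy=-1->C
Step 2: C = 16, D = 12, total pairs = 28.
Step 3: tau = (C - D)/(n(n-1)/2) = (16 - 12)/28 = 0.142857.
Step 4: Exact two-sided p-value (enumerate n! = 40320 permutations of y under H0): p = 0.719544.
Step 5: alpha = 0.1. fail to reject H0.

tau_b = 0.1429 (C=16, D=12), p = 0.719544, fail to reject H0.


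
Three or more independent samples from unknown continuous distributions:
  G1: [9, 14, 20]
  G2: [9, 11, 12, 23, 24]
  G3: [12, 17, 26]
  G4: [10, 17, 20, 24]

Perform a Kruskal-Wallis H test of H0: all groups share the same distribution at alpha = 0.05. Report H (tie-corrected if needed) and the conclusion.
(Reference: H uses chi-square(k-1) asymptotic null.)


Step 1: Combine all N = 15 observations and assign midranks.
sorted (value, group, rank): (9,G1,1.5), (9,G2,1.5), (10,G4,3), (11,G2,4), (12,G2,5.5), (12,G3,5.5), (14,G1,7), (17,G3,8.5), (17,G4,8.5), (20,G1,10.5), (20,G4,10.5), (23,G2,12), (24,G2,13.5), (24,G4,13.5), (26,G3,15)
Step 2: Sum ranks within each group.
R_1 = 19 (n_1 = 3)
R_2 = 36.5 (n_2 = 5)
R_3 = 29 (n_3 = 3)
R_4 = 35.5 (n_4 = 4)
Step 3: H = 12/(N(N+1)) * sum(R_i^2/n_i) - 3(N+1)
     = 12/(15*16) * (19^2/3 + 36.5^2/5 + 29^2/3 + 35.5^2/4) - 3*16
     = 0.050000 * 982.179 - 48
     = 1.108958.
Step 4: Ties present; correction factor C = 1 - 30/(15^3 - 15) = 0.991071. Corrected H = 1.108958 / 0.991071 = 1.118949.
Step 5: Under H0, H ~ chi^2(3); p-value = 0.772502.
Step 6: alpha = 0.05. fail to reject H0.

H = 1.1189, df = 3, p = 0.772502, fail to reject H0.


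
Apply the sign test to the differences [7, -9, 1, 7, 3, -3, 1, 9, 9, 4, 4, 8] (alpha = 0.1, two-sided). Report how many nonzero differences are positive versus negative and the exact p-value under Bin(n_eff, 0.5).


Step 1: Discard zero differences. Original n = 12; n_eff = number of nonzero differences = 12.
Nonzero differences (with sign): +7, -9, +1, +7, +3, -3, +1, +9, +9, +4, +4, +8
Step 2: Count signs: positive = 10, negative = 2.
Step 3: Under H0: P(positive) = 0.5, so the number of positives S ~ Bin(12, 0.5).
Step 4: Two-sided exact p-value = sum of Bin(12,0.5) probabilities at or below the observed probability = 0.038574.
Step 5: alpha = 0.1. reject H0.

n_eff = 12, pos = 10, neg = 2, p = 0.038574, reject H0.


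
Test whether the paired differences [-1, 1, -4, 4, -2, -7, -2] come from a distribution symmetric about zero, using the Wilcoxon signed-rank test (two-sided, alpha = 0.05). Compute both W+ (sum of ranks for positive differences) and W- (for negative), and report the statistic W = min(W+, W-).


Step 1: Drop any zero differences (none here) and take |d_i|.
|d| = [1, 1, 4, 4, 2, 7, 2]
Step 2: Midrank |d_i| (ties get averaged ranks).
ranks: |1|->1.5, |1|->1.5, |4|->5.5, |4|->5.5, |2|->3.5, |7|->7, |2|->3.5
Step 3: Attach original signs; sum ranks with positive sign and with negative sign.
W+ = 1.5 + 5.5 = 7
W- = 1.5 + 5.5 + 3.5 + 7 + 3.5 = 21
(Check: W+ + W- = 28 should equal n(n+1)/2 = 28.)
Step 4: Test statistic W = min(W+, W-) = 7.
Step 5: Ties in |d|, so use the tie-corrected normal approximation.
        E[W] = n(n+1)/4 = 7*8/4 = 14.
        Tie groups: |d|=1 (t=2), |d|=2 (t=2), |d|=4 (t=2); sum(t^3 - t) = 18.
        Var[W] = n(n+1)(2n+1)/24 - sum(t^3-t)/48 = 840/24 - 18/48 = 34.625.
        z = (W - E[W]) / sqrt(Var[W]) = (7 - 14) / 5.8843 = -1.1896.
        Two-sided p = 2*Phi(z) = 0.234201.
Step 6: alpha = 0.05. fail to reject H0.

W+ = 7, W- = 21, W = min = 7, p = 0.234201, fail to reject H0.


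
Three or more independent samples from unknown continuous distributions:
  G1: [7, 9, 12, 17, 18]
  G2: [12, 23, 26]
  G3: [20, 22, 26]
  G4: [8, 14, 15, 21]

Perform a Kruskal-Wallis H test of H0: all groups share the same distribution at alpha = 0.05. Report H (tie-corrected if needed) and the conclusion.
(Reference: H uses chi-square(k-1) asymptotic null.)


Step 1: Combine all N = 15 observations and assign midranks.
sorted (value, group, rank): (7,G1,1), (8,G4,2), (9,G1,3), (12,G1,4.5), (12,G2,4.5), (14,G4,6), (15,G4,7), (17,G1,8), (18,G1,9), (20,G3,10), (21,G4,11), (22,G3,12), (23,G2,13), (26,G2,14.5), (26,G3,14.5)
Step 2: Sum ranks within each group.
R_1 = 25.5 (n_1 = 5)
R_2 = 32 (n_2 = 3)
R_3 = 36.5 (n_3 = 3)
R_4 = 26 (n_4 = 4)
Step 3: H = 12/(N(N+1)) * sum(R_i^2/n_i) - 3(N+1)
     = 12/(15*16) * (25.5^2/5 + 32^2/3 + 36.5^2/3 + 26^2/4) - 3*16
     = 0.050000 * 1084.47 - 48
     = 6.223333.
Step 4: Ties present; correction factor C = 1 - 12/(15^3 - 15) = 0.996429. Corrected H = 6.223333 / 0.996429 = 6.245639.
Step 5: Under H0, H ~ chi^2(3); p-value = 0.100252.
Step 6: alpha = 0.05. fail to reject H0.

H = 6.2456, df = 3, p = 0.100252, fail to reject H0.


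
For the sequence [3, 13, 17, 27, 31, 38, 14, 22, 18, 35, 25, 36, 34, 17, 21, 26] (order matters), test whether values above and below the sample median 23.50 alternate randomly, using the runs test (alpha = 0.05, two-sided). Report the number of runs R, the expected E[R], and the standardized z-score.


Step 1: Compute median = 23.50; label A = above, B = below.
Labels in order: BBBAAABBBAAAABBA  (n_A = 8, n_B = 8)
Step 2: Count runs R = 6.
Step 3: Under H0 (random ordering), E[R] = 2*n_A*n_B/(n_A+n_B) + 1 = 2*8*8/16 + 1 = 9.0000.
        Var[R] = 2*n_A*n_B*(2*n_A*n_B - n_A - n_B) / ((n_A+n_B)^2 * (n_A+n_B-1)) = 14336/3840 = 3.7333.
        SD[R] = 1.9322.
Step 4: Continuity-corrected z = (R + 0.5 - E[R]) / SD[R] = (6 + 0.5 - 9.0000) / 1.9322 = -1.2939.
Step 5: Two-sided p-value via normal approximation = 2*(1 - Phi(|z|)) = 0.195709.
Step 6: alpha = 0.05. fail to reject H0.

R = 6, z = -1.2939, p = 0.195709, fail to reject H0.


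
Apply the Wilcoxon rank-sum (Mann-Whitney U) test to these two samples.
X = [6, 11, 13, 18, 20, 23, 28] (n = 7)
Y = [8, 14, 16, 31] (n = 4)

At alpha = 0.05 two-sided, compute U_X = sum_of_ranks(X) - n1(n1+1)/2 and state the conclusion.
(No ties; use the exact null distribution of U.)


Step 1: Combine and sort all 11 observations; assign midranks.
sorted (value, group): (6,X), (8,Y), (11,X), (13,X), (14,Y), (16,Y), (18,X), (20,X), (23,X), (28,X), (31,Y)
ranks: 6->1, 8->2, 11->3, 13->4, 14->5, 16->6, 18->7, 20->8, 23->9, 28->10, 31->11
Step 2: Rank sum for X: R1 = 1 + 3 + 4 + 7 + 8 + 9 + 10 = 42.
Step 3: U_X = R1 - n1(n1+1)/2 = 42 - 7*8/2 = 42 - 28 = 14.
       U_Y = n1*n2 - U_X = 28 - 14 = 14.
Step 4: No ties, so the exact null distribution of U (based on enumerating the C(11,7) = 330 equally likely rank assignments) gives the two-sided p-value.
Step 5: p-value = 1.000000; compare to alpha = 0.05. fail to reject H0.

U_X = 14, p = 1.000000, fail to reject H0 at alpha = 0.05.


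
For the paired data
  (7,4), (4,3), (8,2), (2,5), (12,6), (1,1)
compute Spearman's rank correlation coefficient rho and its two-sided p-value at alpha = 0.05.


Step 1: Rank x and y separately (midranks; no ties here).
rank(x): 7->4, 4->3, 8->5, 2->2, 12->6, 1->1
rank(y): 4->4, 3->3, 2->2, 5->5, 6->6, 1->1
Step 2: d_i = R_x(i) - R_y(i); compute d_i^2.
  (4-4)^2=0, (3-3)^2=0, (5-2)^2=9, (2-5)^2=9, (6-6)^2=0, (1-1)^2=0
sum(d^2) = 18.
Step 3: rho = 1 - 6*18 / (6*(6^2 - 1)) = 1 - 108/210 = 0.485714.
Step 4: Under H0, t = rho * sqrt((n-2)/(1-rho^2)) = 1.1113 ~ t(4).
Step 5: Two-sided p-value from the t-distribution with 4 df = 0.328723.
Step 6: alpha = 0.05. fail to reject H0.

rho = 0.4857, p = 0.328723, fail to reject H0 at alpha = 0.05.


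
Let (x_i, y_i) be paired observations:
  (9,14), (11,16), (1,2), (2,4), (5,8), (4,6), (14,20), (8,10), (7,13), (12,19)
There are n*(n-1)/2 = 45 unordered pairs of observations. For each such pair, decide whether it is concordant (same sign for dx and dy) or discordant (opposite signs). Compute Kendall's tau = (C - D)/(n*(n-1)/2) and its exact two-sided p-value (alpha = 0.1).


Step 1: Enumerate the 45 unordered pairs (i,j) with i<j and classify each by sign(x_j-x_i) * sign(y_j-y_i).
  (1,2):dx=+2,dy=+2->C; (1,3):dx=-8,dy=-12->C; (1,4):dx=-7,dy=-10->C; (1,5):dx=-4,dy=-6->C
  (1,6):dx=-5,dy=-8->C; (1,7):dx=+5,dy=+6->C; (1,8):dx=-1,dy=-4->C; (1,9):dx=-2,dy=-1->C
  (1,10):dx=+3,dy=+5->C; (2,3):dx=-10,dy=-14->C; (2,4):dx=-9,dy=-12->C; (2,5):dx=-6,dy=-8->C
  (2,6):dx=-7,dy=-10->C; (2,7):dx=+3,dy=+4->C; (2,8):dx=-3,dy=-6->C; (2,9):dx=-4,dy=-3->C
  (2,10):dx=+1,dy=+3->C; (3,4):dx=+1,dy=+2->C; (3,5):dx=+4,dy=+6->C; (3,6):dx=+3,dy=+4->C
  (3,7):dx=+13,dy=+18->C; (3,8):dx=+7,dy=+8->C; (3,9):dx=+6,dy=+11->C; (3,10):dx=+11,dy=+17->C
  (4,5):dx=+3,dy=+4->C; (4,6):dx=+2,dy=+2->C; (4,7):dx=+12,dy=+16->C; (4,8):dx=+6,dy=+6->C
  (4,9):dx=+5,dy=+9->C; (4,10):dx=+10,dy=+15->C; (5,6):dx=-1,dy=-2->C; (5,7):dx=+9,dy=+12->C
  (5,8):dx=+3,dy=+2->C; (5,9):dx=+2,dy=+5->C; (5,10):dx=+7,dy=+11->C; (6,7):dx=+10,dy=+14->C
  (6,8):dx=+4,dy=+4->C; (6,9):dx=+3,dy=+7->C; (6,10):dx=+8,dy=+13->C; (7,8):dx=-6,dy=-10->C
  (7,9):dx=-7,dy=-7->C; (7,10):dx=-2,dy=-1->C; (8,9):dx=-1,dy=+3->D; (8,10):dx=+4,dy=+9->C
  (9,10):dx=+5,dy=+6->C
Step 2: C = 44, D = 1, total pairs = 45.
Step 3: tau = (C - D)/(n(n-1)/2) = (44 - 1)/45 = 0.955556.
Step 4: Exact two-sided p-value (enumerate n! = 3628800 permutations of y under H0): p = 0.000006.
Step 5: alpha = 0.1. reject H0.

tau_b = 0.9556 (C=44, D=1), p = 0.000006, reject H0.


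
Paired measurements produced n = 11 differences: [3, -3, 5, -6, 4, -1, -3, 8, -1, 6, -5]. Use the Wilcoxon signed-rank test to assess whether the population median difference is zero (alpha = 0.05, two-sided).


Step 1: Drop any zero differences (none here) and take |d_i|.
|d| = [3, 3, 5, 6, 4, 1, 3, 8, 1, 6, 5]
Step 2: Midrank |d_i| (ties get averaged ranks).
ranks: |3|->4, |3|->4, |5|->7.5, |6|->9.5, |4|->6, |1|->1.5, |3|->4, |8|->11, |1|->1.5, |6|->9.5, |5|->7.5
Step 3: Attach original signs; sum ranks with positive sign and with negative sign.
W+ = 4 + 7.5 + 6 + 11 + 9.5 = 38
W- = 4 + 9.5 + 1.5 + 4 + 1.5 + 7.5 = 28
(Check: W+ + W- = 66 should equal n(n+1)/2 = 66.)
Step 4: Test statistic W = min(W+, W-) = 28.
Step 5: Ties in |d|, so use the tie-corrected normal approximation.
        E[W] = n(n+1)/4 = 11*12/4 = 33.
        Tie groups: |d|=1 (t=2), |d|=3 (t=3), |d|=5 (t=2), |d|=6 (t=2); sum(t^3 - t) = 42.
        Var[W] = n(n+1)(2n+1)/24 - sum(t^3-t)/48 = 3036/24 - 42/48 = 125.625.
        z = (W - E[W]) / sqrt(Var[W]) = (28 - 33) / 11.2083 = -0.4461.
        Two-sided p = 2*Phi(z) = 0.655525.
Step 6: alpha = 0.05. fail to reject H0.

W+ = 38, W- = 28, W = min = 28, p = 0.655525, fail to reject H0.


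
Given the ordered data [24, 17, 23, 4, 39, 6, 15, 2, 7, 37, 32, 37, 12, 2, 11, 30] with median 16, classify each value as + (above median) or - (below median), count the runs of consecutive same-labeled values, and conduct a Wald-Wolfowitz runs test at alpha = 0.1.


Step 1: Compute median = 16; label A = above, B = below.
Labels in order: AAABABBBBAAABBBA  (n_A = 8, n_B = 8)
Step 2: Count runs R = 7.
Step 3: Under H0 (random ordering), E[R] = 2*n_A*n_B/(n_A+n_B) + 1 = 2*8*8/16 + 1 = 9.0000.
        Var[R] = 2*n_A*n_B*(2*n_A*n_B - n_A - n_B) / ((n_A+n_B)^2 * (n_A+n_B-1)) = 14336/3840 = 3.7333.
        SD[R] = 1.9322.
Step 4: Continuity-corrected z = (R + 0.5 - E[R]) / SD[R] = (7 + 0.5 - 9.0000) / 1.9322 = -0.7763.
Step 5: Two-sided p-value via normal approximation = 2*(1 - Phi(|z|)) = 0.437558.
Step 6: alpha = 0.1. fail to reject H0.

R = 7, z = -0.7763, p = 0.437558, fail to reject H0.


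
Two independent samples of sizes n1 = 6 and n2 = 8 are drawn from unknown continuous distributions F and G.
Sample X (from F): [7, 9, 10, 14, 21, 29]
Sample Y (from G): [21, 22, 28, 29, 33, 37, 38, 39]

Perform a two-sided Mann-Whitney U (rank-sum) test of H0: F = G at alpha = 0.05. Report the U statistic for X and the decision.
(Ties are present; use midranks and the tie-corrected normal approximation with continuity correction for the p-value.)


Step 1: Combine and sort all 14 observations; assign midranks.
sorted (value, group): (7,X), (9,X), (10,X), (14,X), (21,X), (21,Y), (22,Y), (28,Y), (29,X), (29,Y), (33,Y), (37,Y), (38,Y), (39,Y)
ranks: 7->1, 9->2, 10->3, 14->4, 21->5.5, 21->5.5, 22->7, 28->8, 29->9.5, 29->9.5, 33->11, 37->12, 38->13, 39->14
Step 2: Rank sum for X: R1 = 1 + 2 + 3 + 4 + 5.5 + 9.5 = 25.
Step 3: U_X = R1 - n1(n1+1)/2 = 25 - 6*7/2 = 25 - 21 = 4.
       U_Y = n1*n2 - U_X = 48 - 4 = 44.
Step 4: Ties are present, so use the tie-corrected normal approximation (with continuity correction) for the p-value.
Step 5: p-value = 0.011636; compare to alpha = 0.05. reject H0.

U_X = 4, p = 0.011636, reject H0 at alpha = 0.05.


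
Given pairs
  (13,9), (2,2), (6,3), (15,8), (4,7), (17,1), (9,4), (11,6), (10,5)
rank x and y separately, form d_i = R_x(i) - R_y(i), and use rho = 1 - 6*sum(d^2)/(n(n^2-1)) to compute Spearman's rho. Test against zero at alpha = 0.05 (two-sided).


Step 1: Rank x and y separately (midranks; no ties here).
rank(x): 13->7, 2->1, 6->3, 15->8, 4->2, 17->9, 9->4, 11->6, 10->5
rank(y): 9->9, 2->2, 3->3, 8->8, 7->7, 1->1, 4->4, 6->6, 5->5
Step 2: d_i = R_x(i) - R_y(i); compute d_i^2.
  (7-9)^2=4, (1-2)^2=1, (3-3)^2=0, (8-8)^2=0, (2-7)^2=25, (9-1)^2=64, (4-4)^2=0, (6-6)^2=0, (5-5)^2=0
sum(d^2) = 94.
Step 3: rho = 1 - 6*94 / (9*(9^2 - 1)) = 1 - 564/720 = 0.216667.
Step 4: Under H0, t = rho * sqrt((n-2)/(1-rho^2)) = 0.5872 ~ t(7).
Step 5: Two-sided p-value from the t-distribution with 7 df = 0.575515.
Step 6: alpha = 0.05. fail to reject H0.

rho = 0.2167, p = 0.575515, fail to reject H0 at alpha = 0.05.


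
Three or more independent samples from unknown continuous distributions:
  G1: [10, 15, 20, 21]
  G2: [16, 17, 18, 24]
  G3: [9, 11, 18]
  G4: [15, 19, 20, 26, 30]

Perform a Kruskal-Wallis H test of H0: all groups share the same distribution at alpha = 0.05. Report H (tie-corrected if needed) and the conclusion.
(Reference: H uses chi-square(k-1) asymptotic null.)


Step 1: Combine all N = 16 observations and assign midranks.
sorted (value, group, rank): (9,G3,1), (10,G1,2), (11,G3,3), (15,G1,4.5), (15,G4,4.5), (16,G2,6), (17,G2,7), (18,G2,8.5), (18,G3,8.5), (19,G4,10), (20,G1,11.5), (20,G4,11.5), (21,G1,13), (24,G2,14), (26,G4,15), (30,G4,16)
Step 2: Sum ranks within each group.
R_1 = 31 (n_1 = 4)
R_2 = 35.5 (n_2 = 4)
R_3 = 12.5 (n_3 = 3)
R_4 = 57 (n_4 = 5)
Step 3: H = 12/(N(N+1)) * sum(R_i^2/n_i) - 3(N+1)
     = 12/(16*17) * (31^2/4 + 35.5^2/4 + 12.5^2/3 + 57^2/5) - 3*17
     = 0.044118 * 1257.2 - 51
     = 4.464522.
Step 4: Ties present; correction factor C = 1 - 18/(16^3 - 16) = 0.995588. Corrected H = 4.464522 / 0.995588 = 4.484306.
Step 5: Under H0, H ~ chi^2(3); p-value = 0.213694.
Step 6: alpha = 0.05. fail to reject H0.

H = 4.4843, df = 3, p = 0.213694, fail to reject H0.


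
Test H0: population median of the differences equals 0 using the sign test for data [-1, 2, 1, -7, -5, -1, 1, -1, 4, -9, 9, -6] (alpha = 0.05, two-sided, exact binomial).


Step 1: Discard zero differences. Original n = 12; n_eff = number of nonzero differences = 12.
Nonzero differences (with sign): -1, +2, +1, -7, -5, -1, +1, -1, +4, -9, +9, -6
Step 2: Count signs: positive = 5, negative = 7.
Step 3: Under H0: P(positive) = 0.5, so the number of positives S ~ Bin(12, 0.5).
Step 4: Two-sided exact p-value = sum of Bin(12,0.5) probabilities at or below the observed probability = 0.774414.
Step 5: alpha = 0.05. fail to reject H0.

n_eff = 12, pos = 5, neg = 7, p = 0.774414, fail to reject H0.


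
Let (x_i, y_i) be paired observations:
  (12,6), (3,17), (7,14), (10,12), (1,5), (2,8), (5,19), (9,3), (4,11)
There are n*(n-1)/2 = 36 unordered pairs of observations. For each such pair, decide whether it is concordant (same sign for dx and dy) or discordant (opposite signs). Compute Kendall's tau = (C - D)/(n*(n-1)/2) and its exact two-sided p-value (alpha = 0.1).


Step 1: Enumerate the 36 unordered pairs (i,j) with i<j and classify each by sign(x_j-x_i) * sign(y_j-y_i).
  (1,2):dx=-9,dy=+11->D; (1,3):dx=-5,dy=+8->D; (1,4):dx=-2,dy=+6->D; (1,5):dx=-11,dy=-1->C
  (1,6):dx=-10,dy=+2->D; (1,7):dx=-7,dy=+13->D; (1,8):dx=-3,dy=-3->C; (1,9):dx=-8,dy=+5->D
  (2,3):dx=+4,dy=-3->D; (2,4):dx=+7,dy=-5->D; (2,5):dx=-2,dy=-12->C; (2,6):dx=-1,dy=-9->C
  (2,7):dx=+2,dy=+2->C; (2,8):dx=+6,dy=-14->D; (2,9):dx=+1,dy=-6->D; (3,4):dx=+3,dy=-2->D
  (3,5):dx=-6,dy=-9->C; (3,6):dx=-5,dy=-6->C; (3,7):dx=-2,dy=+5->D; (3,8):dx=+2,dy=-11->D
  (3,9):dx=-3,dy=-3->C; (4,5):dx=-9,dy=-7->C; (4,6):dx=-8,dy=-4->C; (4,7):dx=-5,dy=+7->D
  (4,8):dx=-1,dy=-9->C; (4,9):dx=-6,dy=-1->C; (5,6):dx=+1,dy=+3->C; (5,7):dx=+4,dy=+14->C
  (5,8):dx=+8,dy=-2->D; (5,9):dx=+3,dy=+6->C; (6,7):dx=+3,dy=+11->C; (6,8):dx=+7,dy=-5->D
  (6,9):dx=+2,dy=+3->C; (7,8):dx=+4,dy=-16->D; (7,9):dx=-1,dy=-8->C; (8,9):dx=-5,dy=+8->D
Step 2: C = 18, D = 18, total pairs = 36.
Step 3: tau = (C - D)/(n(n-1)/2) = (18 - 18)/36 = 0.000000.
Step 4: Exact two-sided p-value (enumerate n! = 362880 permutations of y under H0): p = 1.000000.
Step 5: alpha = 0.1. fail to reject H0.

tau_b = 0.0000 (C=18, D=18), p = 1.000000, fail to reject H0.


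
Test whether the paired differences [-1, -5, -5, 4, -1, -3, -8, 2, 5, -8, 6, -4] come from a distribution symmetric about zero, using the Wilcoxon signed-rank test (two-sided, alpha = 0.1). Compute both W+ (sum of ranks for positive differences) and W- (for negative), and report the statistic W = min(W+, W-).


Step 1: Drop any zero differences (none here) and take |d_i|.
|d| = [1, 5, 5, 4, 1, 3, 8, 2, 5, 8, 6, 4]
Step 2: Midrank |d_i| (ties get averaged ranks).
ranks: |1|->1.5, |5|->8, |5|->8, |4|->5.5, |1|->1.5, |3|->4, |8|->11.5, |2|->3, |5|->8, |8|->11.5, |6|->10, |4|->5.5
Step 3: Attach original signs; sum ranks with positive sign and with negative sign.
W+ = 5.5 + 3 + 8 + 10 = 26.5
W- = 1.5 + 8 + 8 + 1.5 + 4 + 11.5 + 11.5 + 5.5 = 51.5
(Check: W+ + W- = 78 should equal n(n+1)/2 = 78.)
Step 4: Test statistic W = min(W+, W-) = 26.5.
Step 5: Ties in |d|, so use the tie-corrected normal approximation.
        E[W] = n(n+1)/4 = 12*13/4 = 39.
        Tie groups: |d|=1 (t=2), |d|=4 (t=2), |d|=5 (t=3), |d|=8 (t=2); sum(t^3 - t) = 42.
        Var[W] = n(n+1)(2n+1)/24 - sum(t^3-t)/48 = 3900/24 - 42/48 = 161.625.
        z = (W - E[W]) / sqrt(Var[W]) = (26.5 - 39) / 12.7132 = -0.9832.
        Two-sided p = 2*Phi(z) = 0.325494.
Step 6: alpha = 0.1. fail to reject H0.

W+ = 26.5, W- = 51.5, W = min = 26.5, p = 0.325494, fail to reject H0.


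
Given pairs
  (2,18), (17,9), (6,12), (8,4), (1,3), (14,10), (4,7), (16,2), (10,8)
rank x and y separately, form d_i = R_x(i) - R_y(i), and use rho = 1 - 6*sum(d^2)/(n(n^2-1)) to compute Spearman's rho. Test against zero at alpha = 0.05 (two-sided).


Step 1: Rank x and y separately (midranks; no ties here).
rank(x): 2->2, 17->9, 6->4, 8->5, 1->1, 14->7, 4->3, 16->8, 10->6
rank(y): 18->9, 9->6, 12->8, 4->3, 3->2, 10->7, 7->4, 2->1, 8->5
Step 2: d_i = R_x(i) - R_y(i); compute d_i^2.
  (2-9)^2=49, (9-6)^2=9, (4-8)^2=16, (5-3)^2=4, (1-2)^2=1, (7-7)^2=0, (3-4)^2=1, (8-1)^2=49, (6-5)^2=1
sum(d^2) = 130.
Step 3: rho = 1 - 6*130 / (9*(9^2 - 1)) = 1 - 780/720 = -0.083333.
Step 4: Under H0, t = rho * sqrt((n-2)/(1-rho^2)) = -0.2212 ~ t(7).
Step 5: Two-sided p-value from the t-distribution with 7 df = 0.831214.
Step 6: alpha = 0.05. fail to reject H0.

rho = -0.0833, p = 0.831214, fail to reject H0 at alpha = 0.05.


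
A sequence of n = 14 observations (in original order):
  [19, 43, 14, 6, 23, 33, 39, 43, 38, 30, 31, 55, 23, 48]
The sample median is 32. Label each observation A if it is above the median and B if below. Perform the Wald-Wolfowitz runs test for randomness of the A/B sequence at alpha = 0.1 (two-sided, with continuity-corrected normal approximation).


Step 1: Compute median = 32; label A = above, B = below.
Labels in order: BABBBAAAABBABA  (n_A = 7, n_B = 7)
Step 2: Count runs R = 8.
Step 3: Under H0 (random ordering), E[R] = 2*n_A*n_B/(n_A+n_B) + 1 = 2*7*7/14 + 1 = 8.0000.
        Var[R] = 2*n_A*n_B*(2*n_A*n_B - n_A - n_B) / ((n_A+n_B)^2 * (n_A+n_B-1)) = 8232/2548 = 3.2308.
        SD[R] = 1.7974.
Step 4: R = E[R], so z = 0 with no continuity correction.
Step 5: Two-sided p-value via normal approximation = 2*(1 - Phi(|z|)) = 1.000000.
Step 6: alpha = 0.1. fail to reject H0.

R = 8, z = 0.0000, p = 1.000000, fail to reject H0.


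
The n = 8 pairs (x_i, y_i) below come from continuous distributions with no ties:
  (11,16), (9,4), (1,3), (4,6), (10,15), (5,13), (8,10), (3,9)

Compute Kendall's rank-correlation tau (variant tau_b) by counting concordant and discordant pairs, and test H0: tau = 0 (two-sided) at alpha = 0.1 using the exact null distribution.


Step 1: Enumerate the 28 unordered pairs (i,j) with i<j and classify each by sign(x_j-x_i) * sign(y_j-y_i).
  (1,2):dx=-2,dy=-12->C; (1,3):dx=-10,dy=-13->C; (1,4):dx=-7,dy=-10->C; (1,5):dx=-1,dy=-1->C
  (1,6):dx=-6,dy=-3->C; (1,7):dx=-3,dy=-6->C; (1,8):dx=-8,dy=-7->C; (2,3):dx=-8,dy=-1->C
  (2,4):dx=-5,dy=+2->D; (2,5):dx=+1,dy=+11->C; (2,6):dx=-4,dy=+9->D; (2,7):dx=-1,dy=+6->D
  (2,8):dx=-6,dy=+5->D; (3,4):dx=+3,dy=+3->C; (3,5):dx=+9,dy=+12->C; (3,6):dx=+4,dy=+10->C
  (3,7):dx=+7,dy=+7->C; (3,8):dx=+2,dy=+6->C; (4,5):dx=+6,dy=+9->C; (4,6):dx=+1,dy=+7->C
  (4,7):dx=+4,dy=+4->C; (4,8):dx=-1,dy=+3->D; (5,6):dx=-5,dy=-2->C; (5,7):dx=-2,dy=-5->C
  (5,8):dx=-7,dy=-6->C; (6,7):dx=+3,dy=-3->D; (6,8):dx=-2,dy=-4->C; (7,8):dx=-5,dy=-1->C
Step 2: C = 22, D = 6, total pairs = 28.
Step 3: tau = (C - D)/(n(n-1)/2) = (22 - 6)/28 = 0.571429.
Step 4: Exact two-sided p-value (enumerate n! = 40320 permutations of y under H0): p = 0.061012.
Step 5: alpha = 0.1. reject H0.

tau_b = 0.5714 (C=22, D=6), p = 0.061012, reject H0.


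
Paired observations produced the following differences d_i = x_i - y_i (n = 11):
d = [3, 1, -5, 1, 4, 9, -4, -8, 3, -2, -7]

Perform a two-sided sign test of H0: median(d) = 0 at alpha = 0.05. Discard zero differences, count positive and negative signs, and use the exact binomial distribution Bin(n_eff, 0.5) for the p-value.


Step 1: Discard zero differences. Original n = 11; n_eff = number of nonzero differences = 11.
Nonzero differences (with sign): +3, +1, -5, +1, +4, +9, -4, -8, +3, -2, -7
Step 2: Count signs: positive = 6, negative = 5.
Step 3: Under H0: P(positive) = 0.5, so the number of positives S ~ Bin(11, 0.5).
Step 4: Two-sided exact p-value = sum of Bin(11,0.5) probabilities at or below the observed probability = 1.000000.
Step 5: alpha = 0.05. fail to reject H0.

n_eff = 11, pos = 6, neg = 5, p = 1.000000, fail to reject H0.


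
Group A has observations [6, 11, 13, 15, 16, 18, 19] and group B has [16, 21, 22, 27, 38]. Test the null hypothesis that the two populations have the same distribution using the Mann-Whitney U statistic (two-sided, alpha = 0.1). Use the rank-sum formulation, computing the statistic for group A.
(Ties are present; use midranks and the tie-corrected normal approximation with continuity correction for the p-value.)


Step 1: Combine and sort all 12 observations; assign midranks.
sorted (value, group): (6,X), (11,X), (13,X), (15,X), (16,X), (16,Y), (18,X), (19,X), (21,Y), (22,Y), (27,Y), (38,Y)
ranks: 6->1, 11->2, 13->3, 15->4, 16->5.5, 16->5.5, 18->7, 19->8, 21->9, 22->10, 27->11, 38->12
Step 2: Rank sum for X: R1 = 1 + 2 + 3 + 4 + 5.5 + 7 + 8 = 30.5.
Step 3: U_X = R1 - n1(n1+1)/2 = 30.5 - 7*8/2 = 30.5 - 28 = 2.5.
       U_Y = n1*n2 - U_X = 35 - 2.5 = 32.5.
Step 4: Ties are present, so use the tie-corrected normal approximation (with continuity correction) for the p-value.
Step 5: p-value = 0.018328; compare to alpha = 0.1. reject H0.

U_X = 2.5, p = 0.018328, reject H0 at alpha = 0.1.


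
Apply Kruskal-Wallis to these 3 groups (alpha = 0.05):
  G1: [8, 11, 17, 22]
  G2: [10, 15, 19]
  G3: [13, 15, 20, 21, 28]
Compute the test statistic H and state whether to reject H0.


Step 1: Combine all N = 12 observations and assign midranks.
sorted (value, group, rank): (8,G1,1), (10,G2,2), (11,G1,3), (13,G3,4), (15,G2,5.5), (15,G3,5.5), (17,G1,7), (19,G2,8), (20,G3,9), (21,G3,10), (22,G1,11), (28,G3,12)
Step 2: Sum ranks within each group.
R_1 = 22 (n_1 = 4)
R_2 = 15.5 (n_2 = 3)
R_3 = 40.5 (n_3 = 5)
Step 3: H = 12/(N(N+1)) * sum(R_i^2/n_i) - 3(N+1)
     = 12/(12*13) * (22^2/4 + 15.5^2/3 + 40.5^2/5) - 3*13
     = 0.076923 * 529.133 - 39
     = 1.702564.
Step 4: Ties present; correction factor C = 1 - 6/(12^3 - 12) = 0.996503. Corrected H = 1.702564 / 0.996503 = 1.708538.
Step 5: Under H0, H ~ chi^2(2); p-value = 0.425594.
Step 6: alpha = 0.05. fail to reject H0.

H = 1.7085, df = 2, p = 0.425594, fail to reject H0.


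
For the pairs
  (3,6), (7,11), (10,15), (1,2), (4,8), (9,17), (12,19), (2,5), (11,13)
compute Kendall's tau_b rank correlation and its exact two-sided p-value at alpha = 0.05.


Step 1: Enumerate the 36 unordered pairs (i,j) with i<j and classify each by sign(x_j-x_i) * sign(y_j-y_i).
  (1,2):dx=+4,dy=+5->C; (1,3):dx=+7,dy=+9->C; (1,4):dx=-2,dy=-4->C; (1,5):dx=+1,dy=+2->C
  (1,6):dx=+6,dy=+11->C; (1,7):dx=+9,dy=+13->C; (1,8):dx=-1,dy=-1->C; (1,9):dx=+8,dy=+7->C
  (2,3):dx=+3,dy=+4->C; (2,4):dx=-6,dy=-9->C; (2,5):dx=-3,dy=-3->C; (2,6):dx=+2,dy=+6->C
  (2,7):dx=+5,dy=+8->C; (2,8):dx=-5,dy=-6->C; (2,9):dx=+4,dy=+2->C; (3,4):dx=-9,dy=-13->C
  (3,5):dx=-6,dy=-7->C; (3,6):dx=-1,dy=+2->D; (3,7):dx=+2,dy=+4->C; (3,8):dx=-8,dy=-10->C
  (3,9):dx=+1,dy=-2->D; (4,5):dx=+3,dy=+6->C; (4,6):dx=+8,dy=+15->C; (4,7):dx=+11,dy=+17->C
  (4,8):dx=+1,dy=+3->C; (4,9):dx=+10,dy=+11->C; (5,6):dx=+5,dy=+9->C; (5,7):dx=+8,dy=+11->C
  (5,8):dx=-2,dy=-3->C; (5,9):dx=+7,dy=+5->C; (6,7):dx=+3,dy=+2->C; (6,8):dx=-7,dy=-12->C
  (6,9):dx=+2,dy=-4->D; (7,8):dx=-10,dy=-14->C; (7,9):dx=-1,dy=-6->C; (8,9):dx=+9,dy=+8->C
Step 2: C = 33, D = 3, total pairs = 36.
Step 3: tau = (C - D)/(n(n-1)/2) = (33 - 3)/36 = 0.833333.
Step 4: Exact two-sided p-value (enumerate n! = 362880 permutations of y under H0): p = 0.000854.
Step 5: alpha = 0.05. reject H0.

tau_b = 0.8333 (C=33, D=3), p = 0.000854, reject H0.


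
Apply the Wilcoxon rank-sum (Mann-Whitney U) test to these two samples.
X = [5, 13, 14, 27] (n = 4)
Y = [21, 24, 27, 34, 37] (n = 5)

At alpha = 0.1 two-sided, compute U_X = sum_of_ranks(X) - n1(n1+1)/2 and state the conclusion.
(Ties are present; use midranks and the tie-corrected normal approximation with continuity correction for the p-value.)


Step 1: Combine and sort all 9 observations; assign midranks.
sorted (value, group): (5,X), (13,X), (14,X), (21,Y), (24,Y), (27,X), (27,Y), (34,Y), (37,Y)
ranks: 5->1, 13->2, 14->3, 21->4, 24->5, 27->6.5, 27->6.5, 34->8, 37->9
Step 2: Rank sum for X: R1 = 1 + 2 + 3 + 6.5 = 12.5.
Step 3: U_X = R1 - n1(n1+1)/2 = 12.5 - 4*5/2 = 12.5 - 10 = 2.5.
       U_Y = n1*n2 - U_X = 20 - 2.5 = 17.5.
Step 4: Ties are present, so use the tie-corrected normal approximation (with continuity correction) for the p-value.
Step 5: p-value = 0.085100; compare to alpha = 0.1. reject H0.

U_X = 2.5, p = 0.085100, reject H0 at alpha = 0.1.


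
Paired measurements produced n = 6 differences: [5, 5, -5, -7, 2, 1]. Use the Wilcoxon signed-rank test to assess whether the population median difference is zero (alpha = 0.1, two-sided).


Step 1: Drop any zero differences (none here) and take |d_i|.
|d| = [5, 5, 5, 7, 2, 1]
Step 2: Midrank |d_i| (ties get averaged ranks).
ranks: |5|->4, |5|->4, |5|->4, |7|->6, |2|->2, |1|->1
Step 3: Attach original signs; sum ranks with positive sign and with negative sign.
W+ = 4 + 4 + 2 + 1 = 11
W- = 4 + 6 = 10
(Check: W+ + W- = 21 should equal n(n+1)/2 = 21.)
Step 4: Test statistic W = min(W+, W-) = 10.
Step 5: Ties in |d|, so use the tie-corrected normal approximation.
        E[W] = n(n+1)/4 = 6*7/4 = 10.5.
        Tie groups: |d|=5 (t=3); sum(t^3 - t) = 24.
        Var[W] = n(n+1)(2n+1)/24 - sum(t^3-t)/48 = 546/24 - 24/48 = 22.25.
        z = (W - E[W]) / sqrt(Var[W]) = (10 - 10.5) / 4.7170 = -0.1060.
        Two-sided p = 2*Phi(z) = 0.915583.
Step 6: alpha = 0.1. fail to reject H0.

W+ = 11, W- = 10, W = min = 10, p = 0.915583, fail to reject H0.


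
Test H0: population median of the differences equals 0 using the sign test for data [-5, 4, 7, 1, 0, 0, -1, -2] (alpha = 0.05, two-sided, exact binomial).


Step 1: Discard zero differences. Original n = 8; n_eff = number of nonzero differences = 6.
Nonzero differences (with sign): -5, +4, +7, +1, -1, -2
Step 2: Count signs: positive = 3, negative = 3.
Step 3: Under H0: P(positive) = 0.5, so the number of positives S ~ Bin(6, 0.5).
Step 4: Two-sided exact p-value = sum of Bin(6,0.5) probabilities at or below the observed probability = 1.000000.
Step 5: alpha = 0.05. fail to reject H0.

n_eff = 6, pos = 3, neg = 3, p = 1.000000, fail to reject H0.


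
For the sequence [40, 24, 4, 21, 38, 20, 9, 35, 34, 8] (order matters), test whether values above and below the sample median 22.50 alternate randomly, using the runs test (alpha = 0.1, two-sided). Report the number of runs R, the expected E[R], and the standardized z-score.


Step 1: Compute median = 22.50; label A = above, B = below.
Labels in order: AABBABBAAB  (n_A = 5, n_B = 5)
Step 2: Count runs R = 6.
Step 3: Under H0 (random ordering), E[R] = 2*n_A*n_B/(n_A+n_B) + 1 = 2*5*5/10 + 1 = 6.0000.
        Var[R] = 2*n_A*n_B*(2*n_A*n_B - n_A - n_B) / ((n_A+n_B)^2 * (n_A+n_B-1)) = 2000/900 = 2.2222.
        SD[R] = 1.4907.
Step 4: R = E[R], so z = 0 with no continuity correction.
Step 5: Two-sided p-value via normal approximation = 2*(1 - Phi(|z|)) = 1.000000.
Step 6: alpha = 0.1. fail to reject H0.

R = 6, z = 0.0000, p = 1.000000, fail to reject H0.


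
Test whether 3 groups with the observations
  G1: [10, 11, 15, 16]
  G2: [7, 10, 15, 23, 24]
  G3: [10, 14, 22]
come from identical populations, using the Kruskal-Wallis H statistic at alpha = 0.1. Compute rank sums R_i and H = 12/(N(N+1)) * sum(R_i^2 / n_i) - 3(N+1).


Step 1: Combine all N = 12 observations and assign midranks.
sorted (value, group, rank): (7,G2,1), (10,G1,3), (10,G2,3), (10,G3,3), (11,G1,5), (14,G3,6), (15,G1,7.5), (15,G2,7.5), (16,G1,9), (22,G3,10), (23,G2,11), (24,G2,12)
Step 2: Sum ranks within each group.
R_1 = 24.5 (n_1 = 4)
R_2 = 34.5 (n_2 = 5)
R_3 = 19 (n_3 = 3)
Step 3: H = 12/(N(N+1)) * sum(R_i^2/n_i) - 3(N+1)
     = 12/(12*13) * (24.5^2/4 + 34.5^2/5 + 19^2/3) - 3*13
     = 0.076923 * 508.446 - 39
     = 0.111218.
Step 4: Ties present; correction factor C = 1 - 30/(12^3 - 12) = 0.982517. Corrected H = 0.111218 / 0.982517 = 0.113197.
Step 5: Under H0, H ~ chi^2(2); p-value = 0.944973.
Step 6: alpha = 0.1. fail to reject H0.

H = 0.1132, df = 2, p = 0.944973, fail to reject H0.


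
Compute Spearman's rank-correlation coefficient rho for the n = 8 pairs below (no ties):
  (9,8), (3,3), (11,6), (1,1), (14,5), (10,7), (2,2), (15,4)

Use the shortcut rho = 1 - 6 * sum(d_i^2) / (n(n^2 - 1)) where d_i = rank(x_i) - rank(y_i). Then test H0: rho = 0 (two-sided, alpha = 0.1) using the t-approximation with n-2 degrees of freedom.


Step 1: Rank x and y separately (midranks; no ties here).
rank(x): 9->4, 3->3, 11->6, 1->1, 14->7, 10->5, 2->2, 15->8
rank(y): 8->8, 3->3, 6->6, 1->1, 5->5, 7->7, 2->2, 4->4
Step 2: d_i = R_x(i) - R_y(i); compute d_i^2.
  (4-8)^2=16, (3-3)^2=0, (6-6)^2=0, (1-1)^2=0, (7-5)^2=4, (5-7)^2=4, (2-2)^2=0, (8-4)^2=16
sum(d^2) = 40.
Step 3: rho = 1 - 6*40 / (8*(8^2 - 1)) = 1 - 240/504 = 0.523810.
Step 4: Under H0, t = rho * sqrt((n-2)/(1-rho^2)) = 1.5062 ~ t(6).
Step 5: Two-sided p-value from the t-distribution with 6 df = 0.182721.
Step 6: alpha = 0.1. fail to reject H0.

rho = 0.5238, p = 0.182721, fail to reject H0 at alpha = 0.1.


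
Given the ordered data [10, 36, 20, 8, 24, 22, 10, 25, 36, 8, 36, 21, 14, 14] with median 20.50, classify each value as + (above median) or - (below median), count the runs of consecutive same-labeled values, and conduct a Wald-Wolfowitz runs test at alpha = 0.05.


Step 1: Compute median = 20.50; label A = above, B = below.
Labels in order: BABBAABAABAABB  (n_A = 7, n_B = 7)
Step 2: Count runs R = 9.
Step 3: Under H0 (random ordering), E[R] = 2*n_A*n_B/(n_A+n_B) + 1 = 2*7*7/14 + 1 = 8.0000.
        Var[R] = 2*n_A*n_B*(2*n_A*n_B - n_A - n_B) / ((n_A+n_B)^2 * (n_A+n_B-1)) = 8232/2548 = 3.2308.
        SD[R] = 1.7974.
Step 4: Continuity-corrected z = (R - 0.5 - E[R]) / SD[R] = (9 - 0.5 - 8.0000) / 1.7974 = 0.2782.
Step 5: Two-sided p-value via normal approximation = 2*(1 - Phi(|z|)) = 0.780879.
Step 6: alpha = 0.05. fail to reject H0.

R = 9, z = 0.2782, p = 0.780879, fail to reject H0.


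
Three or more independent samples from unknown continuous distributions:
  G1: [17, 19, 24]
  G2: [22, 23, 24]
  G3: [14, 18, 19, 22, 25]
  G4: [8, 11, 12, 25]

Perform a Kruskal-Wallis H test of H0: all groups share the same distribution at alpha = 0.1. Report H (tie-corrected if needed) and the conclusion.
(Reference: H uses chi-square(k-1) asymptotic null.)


Step 1: Combine all N = 15 observations and assign midranks.
sorted (value, group, rank): (8,G4,1), (11,G4,2), (12,G4,3), (14,G3,4), (17,G1,5), (18,G3,6), (19,G1,7.5), (19,G3,7.5), (22,G2,9.5), (22,G3,9.5), (23,G2,11), (24,G1,12.5), (24,G2,12.5), (25,G3,14.5), (25,G4,14.5)
Step 2: Sum ranks within each group.
R_1 = 25 (n_1 = 3)
R_2 = 33 (n_2 = 3)
R_3 = 41.5 (n_3 = 5)
R_4 = 20.5 (n_4 = 4)
Step 3: H = 12/(N(N+1)) * sum(R_i^2/n_i) - 3(N+1)
     = 12/(15*16) * (25^2/3 + 33^2/3 + 41.5^2/5 + 20.5^2/4) - 3*16
     = 0.050000 * 1020.85 - 48
     = 3.042292.
Step 4: Ties present; correction factor C = 1 - 24/(15^3 - 15) = 0.992857. Corrected H = 3.042292 / 0.992857 = 3.064179.
Step 5: Under H0, H ~ chi^2(3); p-value = 0.381836.
Step 6: alpha = 0.1. fail to reject H0.

H = 3.0642, df = 3, p = 0.381836, fail to reject H0.
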